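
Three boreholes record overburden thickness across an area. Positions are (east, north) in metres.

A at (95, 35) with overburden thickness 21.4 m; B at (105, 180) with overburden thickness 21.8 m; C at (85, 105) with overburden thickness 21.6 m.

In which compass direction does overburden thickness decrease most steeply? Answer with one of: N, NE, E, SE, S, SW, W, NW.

S

Taking A as reference: B−A = (10, 145, +0.4); C−A = (-10, 70, +0.2).
Determinant of the coordinate differences = 10·70 − (-10)·145 = 2150.
∂d/∂x = [(+0.4)·70 − (+0.2)·145] / 2150 = -0.0004651
∂d/∂y = [10·(+0.2) − (-10)·(+0.4)] / 2150 = +0.002791
Steepest decrease is along −∇f = (+0.0004651 E, -0.002791 N) → south.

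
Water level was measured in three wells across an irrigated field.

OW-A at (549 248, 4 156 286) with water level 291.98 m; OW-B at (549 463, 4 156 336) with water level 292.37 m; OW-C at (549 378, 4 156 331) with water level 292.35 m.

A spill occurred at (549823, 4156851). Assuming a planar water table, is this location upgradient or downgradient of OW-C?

Differences from OW-A: to OW-B (Δx, Δy, Δh) = (215, 50, +0.39); to OW-C = (130, 45, +0.37).
Solve a·Δx + b·Δy = Δh: det = 215·45 − 130·50 = 3175.
∂h/∂x = [(+0.39)·45 − (+0.37)·50] / 3175 = -0.0002992
∂h/∂y = [215·(+0.37) − 130·(+0.39)] / 3175 = +0.009087
Head at (549823, 4156851) = 291.98 + (-0.0002992)·(575) + (+0.009087)·(565) = 296.94 m.
That is higher than the 292.35 m at OW-C, so the point is upgradient.

upgradient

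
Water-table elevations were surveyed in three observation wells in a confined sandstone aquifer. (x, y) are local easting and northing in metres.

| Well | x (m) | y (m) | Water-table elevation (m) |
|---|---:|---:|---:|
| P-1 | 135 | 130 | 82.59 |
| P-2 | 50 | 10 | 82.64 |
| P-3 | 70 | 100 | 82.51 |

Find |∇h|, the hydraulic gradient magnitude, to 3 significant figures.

0.00285

With h = a·x + b·y + c and P-1 as origin, the differences give:
  (-85)·a + (-120)·b = +0.05
  (-65)·a + (-30)·b = -0.08
Eliminate b (×(-30) and ×(-120), subtract): -5250·a = -11.100 → a = ∂h/∂x = +0.002114
Back-substitute: b = ∂h/∂y = -0.001914.
|∇h| = √(0.002114² + -0.001914²) = 0.002852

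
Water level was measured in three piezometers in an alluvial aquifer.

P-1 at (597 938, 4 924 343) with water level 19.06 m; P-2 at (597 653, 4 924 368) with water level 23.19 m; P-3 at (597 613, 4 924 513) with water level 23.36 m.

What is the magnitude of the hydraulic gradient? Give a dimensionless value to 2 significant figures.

Differences from P-1: to P-2 (Δx, Δy, Δh) = (-285, 25, +4.13); to P-3 = (-325, 170, +4.30).
Determinant of the coordinate differences = (-285)·170 − (-325)·25 = -40325.
∂h/∂x = [(+4.13)·170 − (+4.30)·25] / -40325 = -0.01475
∂h/∂y = [(-285)·(+4.30) − (-325)·(+4.13)] / -40325 = -0.002895
|∇h| = √(-0.01475² + -0.002895²) = 0.01503

0.015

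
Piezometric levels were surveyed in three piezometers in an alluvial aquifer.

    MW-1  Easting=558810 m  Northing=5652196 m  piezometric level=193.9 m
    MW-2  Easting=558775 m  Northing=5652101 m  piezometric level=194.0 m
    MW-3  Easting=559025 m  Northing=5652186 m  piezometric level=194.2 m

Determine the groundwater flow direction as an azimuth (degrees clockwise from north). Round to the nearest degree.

319°

Differences from MW-1: to MW-2 (Δx, Δy, Δh) = (-35, -95, +0.1); to MW-3 = (215, -10, +0.3).
Determinant of the coordinate differences = (-35)·(-10) − 215·(-95) = 20775.
∂h/∂x = [(+0.1)·(-10) − (+0.3)·(-95)] / 20775 = +0.001324
∂h/∂y = [(-35)·(+0.3) − 215·(+0.1)] / 20775 = -0.001540
Flow direction (−∇h) has components (-0.001324 E, +0.001540 N).
Azimuth = atan2(E, N) = atan2(-0.001324, +0.001540) = 319.3° ≈ 319°.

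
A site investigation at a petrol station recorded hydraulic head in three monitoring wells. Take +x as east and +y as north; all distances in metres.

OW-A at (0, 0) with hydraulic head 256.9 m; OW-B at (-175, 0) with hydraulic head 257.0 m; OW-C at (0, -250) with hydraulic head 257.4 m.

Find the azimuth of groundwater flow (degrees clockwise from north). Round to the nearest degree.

∂h/∂x = (257.0 − 256.9) / (-175 − 0) = -0.0005714
∂h/∂y = (257.4 − 256.9) / (-250 − 0) = -0.002000
Flow direction (−∇h) has components (+0.0005714 E, +0.002000 N).
Azimuth = atan2(E, N) = atan2(+0.0005714, +0.002000) = 15.9° ≈ 016°.

016°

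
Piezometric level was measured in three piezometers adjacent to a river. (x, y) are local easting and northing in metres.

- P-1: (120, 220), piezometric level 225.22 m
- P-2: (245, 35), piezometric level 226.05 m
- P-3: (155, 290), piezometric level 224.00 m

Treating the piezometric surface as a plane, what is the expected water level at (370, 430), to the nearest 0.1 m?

With h = a·x + b·y + c and P-1 as origin, the differences give:
  125·a + (-185)·b = +0.83
  35·a + 70·b = -1.22
Eliminate b (×70 and ×(-185), subtract): 15225·a = -167.600 → a = ∂h/∂x = -0.01101
Back-substitute: b = ∂h/∂y = -0.01192.
h(370, 430) = 225.22 + (-0.01101)·(250) + (-0.01192)·(210) = 225.22 -2.752 -2.504 = 219.964 m.

220.0 m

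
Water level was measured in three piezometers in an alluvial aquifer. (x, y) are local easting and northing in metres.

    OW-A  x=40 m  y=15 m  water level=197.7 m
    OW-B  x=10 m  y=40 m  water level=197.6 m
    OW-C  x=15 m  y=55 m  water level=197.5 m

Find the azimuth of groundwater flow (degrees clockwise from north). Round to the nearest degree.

Taking OW-A as reference: OW-B−OW-A = (-30, 25, -0.1); OW-C−OW-A = (-25, 40, -0.2).
Solve a·Δx + b·Δy = Δh: det = (-30)·40 − (-25)·25 = -575.
∂h/∂x = [(-0.1)·40 − (-0.2)·25] / -575 = -0.001739
∂h/∂y = [(-30)·(-0.2) − (-25)·(-0.1)] / -575 = -0.006087
Flow direction (−∇h) has components (+0.001739 E, +0.006087 N).
Azimuth = atan2(E, N) = atan2(+0.001739, +0.006087) = 15.9° ≈ 016°.

016°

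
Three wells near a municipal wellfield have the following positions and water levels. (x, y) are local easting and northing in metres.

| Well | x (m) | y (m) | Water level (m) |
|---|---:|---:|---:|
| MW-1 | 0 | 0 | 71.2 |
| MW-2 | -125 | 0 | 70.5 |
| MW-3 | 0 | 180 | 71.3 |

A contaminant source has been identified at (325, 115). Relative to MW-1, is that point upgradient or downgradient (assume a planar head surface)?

∂h/∂x = (70.5 − 71.2) / (-125 − 0) = +0.005600
∂h/∂y = (71.3 − 71.2) / (180 − 0) = +0.0005556
Head at (325, 115) = 71.2 + (+0.005600)·(325) + (+0.0005556)·(115) = 73.08 m.
That is higher than the 71.2 m at MW-1, so the point is upgradient.

upgradient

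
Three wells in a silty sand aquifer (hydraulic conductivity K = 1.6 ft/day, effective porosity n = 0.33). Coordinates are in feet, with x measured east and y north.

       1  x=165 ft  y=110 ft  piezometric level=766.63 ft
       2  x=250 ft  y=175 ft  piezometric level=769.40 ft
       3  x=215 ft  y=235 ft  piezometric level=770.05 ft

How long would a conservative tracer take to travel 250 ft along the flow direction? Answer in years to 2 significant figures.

With h = a·x + b·y + c and 1 as origin, the differences give:
  85·a + 65·b = +2.77
  50·a + 125·b = +3.42
Eliminate b (×125 and ×65, subtract): 7375·a = 123.950 → a = ∂h/∂x = +0.01681
Back-substitute: b = ∂h/∂y = +0.02064.
|∇h| = √(0.01681² + 0.02064²) = 0.02662
Seepage velocity v = K·i/n = 1.6 × 0.02662 / 0.33 = 0.1291 ft/day.
t = 250 / 0.1291 = 1936 days = 5.3 years.

5.3 years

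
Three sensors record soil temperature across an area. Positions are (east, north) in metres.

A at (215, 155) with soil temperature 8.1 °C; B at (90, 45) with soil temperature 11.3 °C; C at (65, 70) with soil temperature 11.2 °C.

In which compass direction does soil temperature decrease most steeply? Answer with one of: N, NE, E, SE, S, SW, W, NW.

NE

Differences from A: to B (Δx, Δy, Δh) = (-125, -110, +3.2); to C = (-150, -85, +3.1).
Determinant of the coordinate differences = (-125)·(-85) − (-150)·(-110) = -5875.
∂T/∂x = [(+3.2)·(-85) − (+3.1)·(-110)] / -5875 = -0.01174
∂T/∂y = [(-125)·(+3.1) − (-150)·(+3.2)] / -5875 = -0.01574
Steepest decrease is along −∇f = (+0.01174 E, +0.01574 N) → northeast.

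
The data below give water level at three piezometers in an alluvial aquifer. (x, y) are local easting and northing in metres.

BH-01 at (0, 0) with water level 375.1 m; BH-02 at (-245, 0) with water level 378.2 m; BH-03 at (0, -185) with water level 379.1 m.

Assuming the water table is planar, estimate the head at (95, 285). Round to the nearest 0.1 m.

367.7 m

∂h/∂x = (378.2 − 375.1) / (-245 − 0) = -0.01265
∂h/∂y = (379.1 − 375.1) / (-185 − 0) = -0.02162
h(95, 285) = 375.1 + (-0.01265)·(95) + (-0.02162)·(285) = 375.1 -1.202 -6.162 = 367.736 m.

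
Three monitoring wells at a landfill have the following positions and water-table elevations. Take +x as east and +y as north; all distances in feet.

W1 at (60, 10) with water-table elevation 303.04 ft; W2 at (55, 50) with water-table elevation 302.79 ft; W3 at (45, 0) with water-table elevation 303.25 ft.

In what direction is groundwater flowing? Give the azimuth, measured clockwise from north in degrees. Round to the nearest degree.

051°

Taking W1 as reference: W2−W1 = (-5, 40, -0.25); W3−W1 = (-15, -10, +0.21).
Determinant of the coordinate differences = (-5)·(-10) − (-15)·40 = 650.
∂h/∂x = [(-0.25)·(-10) − (+0.21)·40] / 650 = -0.009077
∂h/∂y = [(-5)·(+0.21) − (-15)·(-0.25)] / 650 = -0.007385
Flow direction (−∇h) has components (+0.009077 E, +0.007385 N).
Azimuth = atan2(E, N) = atan2(+0.009077, +0.007385) = 50.9° ≈ 051°.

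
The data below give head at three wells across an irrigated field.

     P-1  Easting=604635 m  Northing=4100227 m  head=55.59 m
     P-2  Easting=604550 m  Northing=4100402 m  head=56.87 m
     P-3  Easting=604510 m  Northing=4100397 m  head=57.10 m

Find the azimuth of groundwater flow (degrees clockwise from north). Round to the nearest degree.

Taking P-1 as reference: P-2−P-1 = (-85, 175, +1.28); P-3−P-1 = (-125, 170, +1.51).
Determinant of the coordinate differences = (-85)·170 − (-125)·175 = 7425.
∂h/∂x = [(+1.28)·170 − (+1.51)·175] / 7425 = -0.006283
∂h/∂y = [(-85)·(+1.51) − (-125)·(+1.28)] / 7425 = +0.004263
Flow direction (−∇h) has components (+0.006283 E, -0.004263 N).
Azimuth = atan2(E, N) = atan2(+0.006283, -0.004263) = 124.2° ≈ 124°.

124°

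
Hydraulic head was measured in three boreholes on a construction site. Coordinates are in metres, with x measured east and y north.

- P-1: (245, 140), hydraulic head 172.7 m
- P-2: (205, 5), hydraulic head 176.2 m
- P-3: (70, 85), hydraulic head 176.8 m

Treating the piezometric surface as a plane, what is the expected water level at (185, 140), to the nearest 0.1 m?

Taking P-1 as reference: P-2−P-1 = (-40, -135, +3.5); P-3−P-1 = (-175, -55, +4.1).
Determinant of the coordinate differences = (-40)·(-55) − (-175)·(-135) = -21425.
∂h/∂x = [(+3.5)·(-55) − (+4.1)·(-135)] / -21425 = -0.01685
∂h/∂y = [(-40)·(+4.1) − (-175)·(+3.5)] / -21425 = -0.02093
h(185, 140) = 172.7 + (-0.01685)·(-60) + (-0.02093)·(0) = 172.7 +1.011 -0.000 = 173.711 m.

173.7 m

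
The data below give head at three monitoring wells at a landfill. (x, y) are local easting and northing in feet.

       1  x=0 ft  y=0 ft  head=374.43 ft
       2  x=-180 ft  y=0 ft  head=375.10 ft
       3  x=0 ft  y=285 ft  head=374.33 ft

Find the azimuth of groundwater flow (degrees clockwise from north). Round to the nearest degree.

∂h/∂x = (375.10 − 374.43) / (-180 − 0) = -0.003722
∂h/∂y = (374.33 − 374.43) / (285 − 0) = -0.0003509
Flow direction (−∇h) has components (+0.003722 E, +0.0003509 N).
Azimuth = atan2(E, N) = atan2(+0.003722, +0.0003509) = 84.6° ≈ 085°.

085°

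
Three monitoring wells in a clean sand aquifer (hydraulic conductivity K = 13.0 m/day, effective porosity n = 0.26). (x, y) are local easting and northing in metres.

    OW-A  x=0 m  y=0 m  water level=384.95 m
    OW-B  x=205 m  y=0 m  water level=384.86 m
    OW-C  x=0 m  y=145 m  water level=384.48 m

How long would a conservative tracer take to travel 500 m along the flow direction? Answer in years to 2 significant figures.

∂h/∂x = (384.86 − 384.95) / (205 − 0) = -0.0004390
∂h/∂y = (384.48 − 384.95) / (145 − 0) = -0.003241
|∇h| = √(-0.0004390² + -0.003241²) = 0.003271
Seepage velocity v = K·i/n = 13.0 × 0.003271 / 0.26 = 0.1636 m/day.
t = 500 / 0.1636 = 3056 days = 8.37 years.

8.4 years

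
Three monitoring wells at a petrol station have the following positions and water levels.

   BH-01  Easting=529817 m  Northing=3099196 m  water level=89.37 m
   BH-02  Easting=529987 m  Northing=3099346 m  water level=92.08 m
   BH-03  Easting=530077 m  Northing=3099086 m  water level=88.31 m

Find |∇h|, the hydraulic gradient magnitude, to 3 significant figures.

Differences from BH-01: to BH-02 (Δx, Δy, Δh) = (170, 150, +2.71); to BH-03 = (260, -110, -1.06).
Determinant of the coordinate differences = 170·(-110) − 260·150 = -57700.
∂h/∂x = [(+2.71)·(-110) − (-1.06)·150] / -57700 = +0.002411
∂h/∂y = [170·(-1.06) − 260·(+2.71)] / -57700 = +0.01533
|∇h| = √(0.002411² + 0.01533²) = 0.01552

0.0155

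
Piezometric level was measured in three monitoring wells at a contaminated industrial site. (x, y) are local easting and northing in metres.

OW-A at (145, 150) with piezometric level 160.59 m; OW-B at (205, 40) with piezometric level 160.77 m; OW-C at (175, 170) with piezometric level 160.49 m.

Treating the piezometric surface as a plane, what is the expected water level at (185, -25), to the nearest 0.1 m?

Three-point gradient (reference OW-A): Δ to OW-B = (60, -110, +0.18), Δ to OW-C = (30, 20, -0.10).
∂h/∂x = -0.001644, ∂h/∂y = -0.002533 (det = 4500).
h(185, -25) = 160.59 + (-0.001644)·(40) + (-0.002533)·(-175) = 160.59 -0.066 +0.443 = 160.968 m.

161.0 m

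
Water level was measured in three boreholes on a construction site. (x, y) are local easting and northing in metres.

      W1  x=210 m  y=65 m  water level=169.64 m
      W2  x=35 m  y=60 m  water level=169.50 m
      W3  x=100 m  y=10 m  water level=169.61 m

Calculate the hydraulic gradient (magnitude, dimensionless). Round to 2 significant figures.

0.0014

With h = a·x + b·y + c and W1 as origin, the differences give:
  (-175)·a + (-5)·b = -0.14
  (-110)·a + (-55)·b = -0.03
Eliminate b (×(-55) and ×(-5), subtract): 9075·a = 7.550 → a = ∂h/∂x = +0.0008320
Back-substitute: b = ∂h/∂y = -0.001118.
|∇h| = √(0.0008320² + -0.001118²) = 0.001394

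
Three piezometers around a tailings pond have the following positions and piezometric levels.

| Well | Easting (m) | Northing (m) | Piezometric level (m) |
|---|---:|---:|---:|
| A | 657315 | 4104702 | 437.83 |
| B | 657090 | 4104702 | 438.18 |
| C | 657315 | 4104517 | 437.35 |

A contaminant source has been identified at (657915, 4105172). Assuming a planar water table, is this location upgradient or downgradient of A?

upgradient

∂h/∂x = (438.18 − 437.83) / (657090 − 657315) = -0.001556
∂h/∂y = (437.35 − 437.83) / (4104517 − 4104702) = +0.002595
Head at (657915, 4105172) = 437.83 + (-0.001556)·(600) + (+0.002595)·(470) = 438.12 m.
That is higher than the 437.83 m at A, so the point is upgradient.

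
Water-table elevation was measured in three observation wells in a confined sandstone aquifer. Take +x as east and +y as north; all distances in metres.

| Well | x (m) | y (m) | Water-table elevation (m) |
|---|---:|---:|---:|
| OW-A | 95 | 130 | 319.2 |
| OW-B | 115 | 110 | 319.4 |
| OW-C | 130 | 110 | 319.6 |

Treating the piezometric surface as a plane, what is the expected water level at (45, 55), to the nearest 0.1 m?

With h = a·x + b·y + c and OW-A as origin, the differences give:
  20·a + (-20)·b = +0.2
  35·a + (-20)·b = +0.4
Eliminate b (×(-20) and ×(-20), subtract): 300·a = 4.00 → a = ∂h/∂x = +0.01333
Back-substitute: b = ∂h/∂y = +0.003333.
h(45, 55) = 319.2 + (+0.01333)·(-50) + (+0.003333)·(-75) = 319.2 -0.667 -0.250 = 318.283 m.

318.3 m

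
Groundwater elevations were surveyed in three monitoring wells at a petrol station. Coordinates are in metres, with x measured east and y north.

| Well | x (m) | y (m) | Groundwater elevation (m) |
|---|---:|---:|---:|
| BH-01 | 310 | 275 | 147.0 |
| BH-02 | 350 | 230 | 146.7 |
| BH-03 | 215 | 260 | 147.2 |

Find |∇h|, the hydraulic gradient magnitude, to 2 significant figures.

0.0050

Three-point gradient (reference BH-01): Δ to BH-02 = (40, -45, -0.3), Δ to BH-03 = (-95, -15, +0.2).
∂h/∂x = -0.002769, ∂h/∂y = +0.004205 (det = -4875).
|∇h| = √(-0.002769² + 0.004205²) = 0.005035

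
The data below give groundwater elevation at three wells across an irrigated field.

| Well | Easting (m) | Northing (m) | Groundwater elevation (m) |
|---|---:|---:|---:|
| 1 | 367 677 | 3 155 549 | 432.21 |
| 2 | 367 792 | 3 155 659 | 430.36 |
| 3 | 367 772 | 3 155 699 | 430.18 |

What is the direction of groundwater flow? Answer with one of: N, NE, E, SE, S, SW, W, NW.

Three-point gradient (reference 1): Δ to 2 = (115, 110, -1.85), Δ to 3 = (95, 150, -2.03).
∂h/∂x = -0.007971, ∂h/∂y = -0.008485 (det = 6800).
Flow = −∇h = (+0.007971 east, +0.008485 north), which points northeast.

NE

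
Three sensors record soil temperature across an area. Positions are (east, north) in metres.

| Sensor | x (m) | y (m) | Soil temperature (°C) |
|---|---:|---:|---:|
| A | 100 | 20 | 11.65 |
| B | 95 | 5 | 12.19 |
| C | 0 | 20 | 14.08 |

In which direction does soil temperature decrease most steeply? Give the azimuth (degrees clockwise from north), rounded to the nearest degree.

Differences from A: to B (Δx, Δy, Δh) = (-5, -15, +0.54); to C = (-100, 0, +2.43).
Solve a·Δx + b·Δy = ΔT: det = (-5)·0 − (-100)·(-15) = -1500.
∂T/∂x = [(+0.54)·0 − (+2.43)·(-15)] / -1500 = -0.02430
∂T/∂y = [(-5)·(+2.43) − (-100)·(+0.54)] / -1500 = -0.02790
Steepest decrease is along −∇f: components (+0.02430 E, +0.02790 N).
Azimuth = atan2(+0.02430, +0.02790) = 41.1° ≈ 041°.

041°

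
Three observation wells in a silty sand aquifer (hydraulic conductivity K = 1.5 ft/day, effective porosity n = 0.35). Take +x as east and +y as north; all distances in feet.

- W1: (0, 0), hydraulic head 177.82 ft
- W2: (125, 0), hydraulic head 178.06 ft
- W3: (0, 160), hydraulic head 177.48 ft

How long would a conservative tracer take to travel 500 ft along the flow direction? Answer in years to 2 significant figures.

110 years

∂h/∂x = (178.06 − 177.82) / (125 − 0) = +0.001920
∂h/∂y = (177.48 − 177.82) / (160 − 0) = -0.002125
|∇h| = √(0.001920² + -0.002125²) = 0.002864
Seepage velocity v = K·i/n = 1.5 × 0.002864 / 0.35 = 0.01227 ft/day.
t = 500 / 0.01227 = 4.075e+04 days = 112 years.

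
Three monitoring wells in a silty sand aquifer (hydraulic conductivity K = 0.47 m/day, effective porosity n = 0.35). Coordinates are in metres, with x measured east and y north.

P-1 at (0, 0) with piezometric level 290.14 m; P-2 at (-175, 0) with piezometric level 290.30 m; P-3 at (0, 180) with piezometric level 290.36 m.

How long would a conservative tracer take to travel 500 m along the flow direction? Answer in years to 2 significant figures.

∂h/∂x = (290.30 − 290.14) / (-175 − 0) = -0.0009143
∂h/∂y = (290.36 − 290.14) / (180 − 0) = +0.001222
|∇h| = √(-0.0009143² + 0.001222²) = 0.001526
Seepage velocity v = K·i/n = 0.47 × 0.001526 / 0.35 = 0.002049 m/day.
t = 500 / 0.002049 = 2.44e+05 days = 668 years.

670 years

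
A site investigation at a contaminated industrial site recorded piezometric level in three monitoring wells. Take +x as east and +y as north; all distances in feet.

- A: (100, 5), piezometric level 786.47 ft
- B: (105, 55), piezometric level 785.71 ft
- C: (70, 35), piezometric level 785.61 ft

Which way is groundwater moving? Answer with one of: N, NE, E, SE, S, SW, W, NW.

NW

Differences from A: to B (Δx, Δy, Δh) = (5, 50, -0.76); to C = (-30, 30, -0.86).
Solve a·Δx + b·Δy = Δh: det = 5·30 − (-30)·50 = 1650.
∂h/∂x = [(-0.76)·30 − (-0.86)·50] / 1650 = +0.01224
∂h/∂y = [5·(-0.86) − (-30)·(-0.76)] / 1650 = -0.01642
Flow = −∇h = (-0.01224 east, +0.01642 north), which points northwest.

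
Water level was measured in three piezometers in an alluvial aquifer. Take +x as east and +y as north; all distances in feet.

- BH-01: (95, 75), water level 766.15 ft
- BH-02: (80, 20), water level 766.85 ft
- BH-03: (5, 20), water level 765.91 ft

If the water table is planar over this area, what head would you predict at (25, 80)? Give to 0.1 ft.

765.2 ft

Taking BH-01 as reference: BH-02−BH-01 = (-15, -55, +0.70); BH-03−BH-01 = (-90, -55, -0.24).
Determinant of the coordinate differences = (-15)·(-55) − (-90)·(-55) = -4125.
∂h/∂x = [(+0.70)·(-55) − (-0.24)·(-55)] / -4125 = +0.01253
∂h/∂y = [(-15)·(-0.24) − (-90)·(+0.70)] / -4125 = -0.01615
h(25, 80) = 766.15 + (+0.01253)·(-70) + (-0.01615)·(5) = 766.15 -0.877 -0.081 = 765.192 ft.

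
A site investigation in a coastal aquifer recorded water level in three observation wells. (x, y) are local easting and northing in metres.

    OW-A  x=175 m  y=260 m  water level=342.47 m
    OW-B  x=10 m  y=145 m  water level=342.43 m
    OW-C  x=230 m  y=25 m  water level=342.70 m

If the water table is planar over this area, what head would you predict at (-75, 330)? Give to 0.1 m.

Taking OW-A as reference: OW-B−OW-A = (-165, -115, -0.04); OW-C−OW-A = (55, -235, +0.23).
Determinant of the coordinate differences = (-165)·(-235) − 55·(-115) = 45100.
∂h/∂x = [(-0.04)·(-235) − (+0.23)·(-115)] / 45100 = +0.0007949
∂h/∂y = [(-165)·(+0.23) − 55·(-0.04)] / 45100 = -0.0007927
h(-75, 330) = 342.47 + (+0.0007949)·(-250) + (-0.0007927)·(70) = 342.47 -0.199 -0.055 = 342.216 m.

342.2 m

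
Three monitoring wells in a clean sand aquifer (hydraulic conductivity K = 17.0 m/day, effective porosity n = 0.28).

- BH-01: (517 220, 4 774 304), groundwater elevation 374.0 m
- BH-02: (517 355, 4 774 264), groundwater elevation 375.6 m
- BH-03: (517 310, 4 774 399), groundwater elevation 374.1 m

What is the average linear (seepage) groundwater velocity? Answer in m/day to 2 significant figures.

Three-point gradient (reference BH-01): Δ to BH-02 = (135, -40, +1.6), Δ to BH-03 = (90, 95, +0.1).
∂h/∂x = +0.009498, ∂h/∂y = -0.007945 (det = 16425).
|∇h| = √(0.009498² + -0.007945²) = 0.01238
Seepage velocity v = K·i/n = 17.0 × 0.01238 / 0.28 = 0.7516 m/day.

0.75 m/day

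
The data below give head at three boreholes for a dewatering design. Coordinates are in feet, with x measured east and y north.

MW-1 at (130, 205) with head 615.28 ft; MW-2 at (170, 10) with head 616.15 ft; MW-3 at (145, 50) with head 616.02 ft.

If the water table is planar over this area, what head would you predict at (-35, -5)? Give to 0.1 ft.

616.8 ft

With h = a·x + b·y + c and MW-1 as origin, the differences give:
  40·a + (-195)·b = +0.87
  15·a + (-155)·b = +0.74
Eliminate b (×(-155) and ×(-195), subtract): -3275·a = 9.450 → a = ∂h/∂x = -0.002885
Back-substitute: b = ∂h/∂y = -0.005053.
h(-35, -5) = 615.28 + (-0.002885)·(-165) + (-0.005053)·(-210) = 615.28 +0.476 +1.061 = 616.817 ft.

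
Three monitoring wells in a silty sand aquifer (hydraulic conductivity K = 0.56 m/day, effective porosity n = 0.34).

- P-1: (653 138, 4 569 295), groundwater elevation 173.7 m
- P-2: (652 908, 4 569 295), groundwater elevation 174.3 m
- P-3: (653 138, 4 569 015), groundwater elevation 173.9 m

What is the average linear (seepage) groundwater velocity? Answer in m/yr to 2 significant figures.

1.6 m/yr

∂h/∂x = (174.3 − 173.7) / (652908 − 653138) = -0.002609
∂h/∂y = (173.9 − 173.7) / (4569015 − 4569295) = -0.0007143
|∇h| = √(-0.002609² + -0.0007143²) = 0.002705
Seepage velocity v = K·i/n = 0.56 × 0.002705 / 0.34 = 0.004455 m/day = 1.627 m/yr.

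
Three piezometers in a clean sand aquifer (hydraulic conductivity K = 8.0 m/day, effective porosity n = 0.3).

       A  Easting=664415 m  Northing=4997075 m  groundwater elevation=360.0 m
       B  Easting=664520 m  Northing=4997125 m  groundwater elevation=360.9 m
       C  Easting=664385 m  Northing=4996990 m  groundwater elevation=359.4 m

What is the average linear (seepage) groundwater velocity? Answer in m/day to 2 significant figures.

Differences from A: to B (Δx, Δy, Δh) = (105, 50, +0.9); to C = (-30, -85, -0.6).
Solve a·Δx + b·Δy = Δh: det = 105·(-85) − (-30)·50 = -7425.
∂h/∂x = [(+0.9)·(-85) − (-0.6)·50] / -7425 = +0.006263
∂h/∂y = [105·(-0.6) − (-30)·(+0.9)] / -7425 = +0.004848
|∇h| = √(0.006263² + 0.004848²) = 0.00792
Seepage velocity v = K·i/n = 8.0 × 0.00792 / 0.3 = 0.2112 m/day.

0.21 m/day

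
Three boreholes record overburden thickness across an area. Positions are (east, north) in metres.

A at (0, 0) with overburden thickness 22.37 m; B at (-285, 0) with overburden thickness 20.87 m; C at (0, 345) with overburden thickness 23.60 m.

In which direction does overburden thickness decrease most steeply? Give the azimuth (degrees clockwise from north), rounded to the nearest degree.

∂d/∂x = (20.87 − 22.37) / (-285 − 0) = +0.005263
∂d/∂y = (23.60 − 22.37) / (345 − 0) = +0.003565
Steepest decrease is along −∇f: components (-0.005263 E, -0.003565 N).
Azimuth = atan2(-0.005263, -0.003565) = 235.9° ≈ 236°.

236°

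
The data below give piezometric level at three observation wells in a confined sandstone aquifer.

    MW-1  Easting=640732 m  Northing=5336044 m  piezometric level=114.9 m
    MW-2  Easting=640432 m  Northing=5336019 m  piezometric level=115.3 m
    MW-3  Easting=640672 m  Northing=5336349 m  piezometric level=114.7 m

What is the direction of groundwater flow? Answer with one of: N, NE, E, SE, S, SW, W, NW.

NE

Differences from MW-1: to MW-2 (Δx, Δy, Δh) = (-300, -25, +0.4); to MW-3 = (-60, 305, -0.2).
Determinant of the coordinate differences = (-300)·305 − (-60)·(-25) = -93000.
∂h/∂x = [(+0.4)·305 − (-0.2)·(-25)] / -93000 = -0.001258
∂h/∂y = [(-300)·(-0.2) − (-60)·(+0.4)] / -93000 = -0.0009032
Flow = −∇h = (+0.001258 east, +0.0009032 north), which points northeast.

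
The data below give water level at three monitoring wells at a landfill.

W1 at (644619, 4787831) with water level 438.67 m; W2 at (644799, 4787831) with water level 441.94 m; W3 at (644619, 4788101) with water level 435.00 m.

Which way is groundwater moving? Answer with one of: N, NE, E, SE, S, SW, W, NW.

NW

∂h/∂x = (441.94 − 438.67) / (644799 − 644619) = +0.01817
∂h/∂y = (435.00 − 438.67) / (4788101 − 4787831) = -0.01359
Flow = −∇h = (-0.01817 east, +0.01359 north), which points northwest.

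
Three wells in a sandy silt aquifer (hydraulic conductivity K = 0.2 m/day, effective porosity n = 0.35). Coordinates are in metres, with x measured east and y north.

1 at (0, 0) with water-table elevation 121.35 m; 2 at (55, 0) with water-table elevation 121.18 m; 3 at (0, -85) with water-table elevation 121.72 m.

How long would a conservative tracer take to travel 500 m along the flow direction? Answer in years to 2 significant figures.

450 years

∂h/∂x = (121.18 − 121.35) / (55 − 0) = -0.003091
∂h/∂y = (121.72 − 121.35) / (-85 − 0) = -0.004353
|∇h| = √(-0.003091² + -0.004353²) = 0.005339
Seepage velocity v = K·i/n = 0.2 × 0.005339 / 0.35 = 0.003051 m/day.
t = 500 / 0.003051 = 1.639e+05 days = 449 years.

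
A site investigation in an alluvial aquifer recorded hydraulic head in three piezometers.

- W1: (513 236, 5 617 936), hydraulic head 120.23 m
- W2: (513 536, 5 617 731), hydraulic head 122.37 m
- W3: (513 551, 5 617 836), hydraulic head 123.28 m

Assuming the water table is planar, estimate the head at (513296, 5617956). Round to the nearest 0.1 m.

Differences from W1: to W2 (Δx, Δy, Δh) = (300, -205, +2.14); to W3 = (315, -100, +3.05).
Determinant of the coordinate differences = 300·(-100) − 315·(-205) = 34575.
∂h/∂x = [(+2.14)·(-100) − (+3.05)·(-205)] / 34575 = +0.01189
∂h/∂y = [300·(+3.05) − 315·(+2.14)] / 34575 = +0.006967
h(513296, 5617956) = 120.23 + (+0.01189)·(60) + (+0.006967)·(20) = 120.23 +0.714 +0.139 = 121.083 m.

121.1 m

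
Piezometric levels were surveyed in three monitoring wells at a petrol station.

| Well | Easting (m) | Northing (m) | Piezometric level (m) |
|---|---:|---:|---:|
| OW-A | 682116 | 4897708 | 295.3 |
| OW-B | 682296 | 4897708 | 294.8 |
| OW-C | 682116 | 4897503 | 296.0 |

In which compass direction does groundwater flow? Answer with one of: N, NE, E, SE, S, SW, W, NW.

∂h/∂x = (294.8 − 295.3) / (682296 − 682116) = -0.002778
∂h/∂y = (296.0 − 295.3) / (4897503 − 4897708) = -0.003415
Flow = −∇h = (+0.002778 east, +0.003415 north), which points northeast.

NE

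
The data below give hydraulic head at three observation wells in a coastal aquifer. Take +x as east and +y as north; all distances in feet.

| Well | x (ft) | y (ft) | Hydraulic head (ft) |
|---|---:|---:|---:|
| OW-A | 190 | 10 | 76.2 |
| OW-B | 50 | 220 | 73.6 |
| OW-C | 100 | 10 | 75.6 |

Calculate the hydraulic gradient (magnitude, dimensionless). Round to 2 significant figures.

With h = a·x + b·y + c and OW-A as origin, the differences give:
  (-140)·a + 210·b = -2.6
  (-90)·a + 0·b = -0.6
Eliminate b (×0 and ×210, subtract): 18900·a = 126.00 → a = ∂h/∂x = +0.006667
Back-substitute: b = ∂h/∂y = -0.007937.
|∇h| = √(0.006667² + -0.007937²) = 0.01037

0.010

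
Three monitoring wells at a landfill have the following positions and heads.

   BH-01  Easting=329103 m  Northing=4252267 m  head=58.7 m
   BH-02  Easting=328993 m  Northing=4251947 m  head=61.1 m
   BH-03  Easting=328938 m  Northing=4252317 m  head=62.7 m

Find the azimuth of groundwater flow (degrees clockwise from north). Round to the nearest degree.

092°

Taking BH-01 as reference: BH-02−BH-01 = (-110, -320, +2.4); BH-03−BH-01 = (-165, 50, +4.0).
Determinant of the coordinate differences = (-110)·50 − (-165)·(-320) = -58300.
∂h/∂x = [(+2.4)·50 − (+4.0)·(-320)] / -58300 = -0.02401
∂h/∂y = [(-110)·(+4.0) − (-165)·(+2.4)] / -58300 = +0.0007547
Flow direction (−∇h) has components (+0.02401 E, -0.0007547 N).
Azimuth = atan2(E, N) = atan2(+0.02401, -0.0007547) = 91.8° ≈ 092°.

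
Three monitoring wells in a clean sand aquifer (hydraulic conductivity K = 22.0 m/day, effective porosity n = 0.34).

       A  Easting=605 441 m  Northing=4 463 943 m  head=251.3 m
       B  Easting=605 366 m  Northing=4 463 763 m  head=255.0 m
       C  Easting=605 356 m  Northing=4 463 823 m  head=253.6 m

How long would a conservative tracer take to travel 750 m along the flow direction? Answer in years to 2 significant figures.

1.4 years

Differences from A: to B (Δx, Δy, Δh) = (-75, -180, +3.7); to C = (-85, -120, +2.3).
Determinant of the coordinate differences = (-75)·(-120) − (-85)·(-180) = -6300.
∂h/∂x = [(+3.7)·(-120) − (+2.3)·(-180)] / -6300 = +0.004762
∂h/∂y = [(-75)·(+2.3) − (-85)·(+3.7)] / -6300 = -0.02254
|∇h| = √(0.004762² + -0.02254²) = 0.02304
Seepage velocity v = K·i/n = 22.0 × 0.02304 / 0.34 = 1.491 m/day.
t = 750 / 1.491 = 503 days = 1.38 years.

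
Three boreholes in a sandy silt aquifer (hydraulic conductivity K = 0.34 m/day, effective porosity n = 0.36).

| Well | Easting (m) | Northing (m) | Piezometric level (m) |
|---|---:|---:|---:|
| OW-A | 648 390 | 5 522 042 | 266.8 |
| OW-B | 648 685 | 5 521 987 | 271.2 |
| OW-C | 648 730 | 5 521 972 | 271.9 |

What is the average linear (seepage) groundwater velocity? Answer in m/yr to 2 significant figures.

With h = a·x + b·y + c and OW-A as origin, the differences give:
  295·a + (-55)·b = +4.4
  340·a + (-70)·b = +5.1
Eliminate b (×(-70) and ×(-55), subtract): -1950·a = -27.50 → a = ∂h/∂x = +0.01410
Back-substitute: b = ∂h/∂y = -0.004359.
|∇h| = √(0.01410² + -0.004359²) = 0.01476
Seepage velocity v = K·i/n = 0.34 × 0.01476 / 0.36 = 0.01394 m/day = 5.092 m/yr.

5.1 m/yr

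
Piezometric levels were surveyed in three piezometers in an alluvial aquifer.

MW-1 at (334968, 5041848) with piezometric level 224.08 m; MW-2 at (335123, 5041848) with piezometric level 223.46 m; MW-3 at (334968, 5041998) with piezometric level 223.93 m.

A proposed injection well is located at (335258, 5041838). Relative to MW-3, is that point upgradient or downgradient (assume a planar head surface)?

downgradient

∂h/∂x = (223.46 − 224.08) / (335123 − 334968) = -0.004000
∂h/∂y = (223.93 − 224.08) / (5041998 − 5041848) = -0.001000
Head at (335258, 5041838) = 224.08 + (-0.004000)·(290) + (-0.001000)·(-10) = 222.93 m.
That is lower than the 223.93 m at MW-3, so the point is downgradient.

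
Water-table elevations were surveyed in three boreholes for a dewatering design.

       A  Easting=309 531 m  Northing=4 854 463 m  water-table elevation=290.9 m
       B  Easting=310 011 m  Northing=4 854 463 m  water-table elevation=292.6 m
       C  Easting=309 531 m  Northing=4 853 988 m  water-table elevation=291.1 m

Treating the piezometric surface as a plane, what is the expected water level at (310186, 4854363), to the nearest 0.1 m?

∂h/∂x = (292.6 − 290.9) / (310011 − 309531) = +0.003542
∂h/∂y = (291.1 − 290.9) / (4853988 − 4854463) = -0.0004211
h(310186, 4854363) = 290.9 + (+0.003542)·(655) + (-0.0004211)·(-100) = 290.9 +2.320 +0.042 = 293.262 m.

293.3 m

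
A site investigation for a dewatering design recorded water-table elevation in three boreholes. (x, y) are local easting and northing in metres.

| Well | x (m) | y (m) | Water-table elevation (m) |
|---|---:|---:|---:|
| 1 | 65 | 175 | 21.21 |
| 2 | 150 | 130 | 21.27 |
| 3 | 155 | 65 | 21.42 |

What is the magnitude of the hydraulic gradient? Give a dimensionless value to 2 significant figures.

0.0024

Taking 1 as reference: 2−1 = (85, -45, +0.06); 3−1 = (90, -110, +0.21).
Determinant of the coordinate differences = 85·(-110) − 90·(-45) = -5300.
∂h/∂x = [(+0.06)·(-110) − (+0.21)·(-45)] / -5300 = -0.0005377
∂h/∂y = [85·(+0.21) − 90·(+0.06)] / -5300 = -0.002349
|∇h| = √(-0.0005377² + -0.002349²) = 0.00241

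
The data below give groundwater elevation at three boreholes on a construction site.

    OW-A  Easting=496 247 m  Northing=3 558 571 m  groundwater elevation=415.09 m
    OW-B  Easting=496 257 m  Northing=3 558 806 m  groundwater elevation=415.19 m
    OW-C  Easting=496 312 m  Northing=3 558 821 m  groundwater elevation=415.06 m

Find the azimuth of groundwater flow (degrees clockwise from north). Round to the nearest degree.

Taking OW-A as reference: OW-B−OW-A = (10, 235, +0.10); OW-C−OW-A = (65, 250, -0.03).
Determinant of the coordinate differences = 10·250 − 65·235 = -12775.
∂h/∂x = [(+0.10)·250 − (-0.03)·235] / -12775 = -0.002509
∂h/∂y = [10·(-0.03) − 65·(+0.10)] / -12775 = +0.0005323
Flow direction (−∇h) has components (+0.002509 E, -0.0005323 N).
Azimuth = atan2(E, N) = atan2(+0.002509, -0.0005323) = 102.0° ≈ 102°.

102°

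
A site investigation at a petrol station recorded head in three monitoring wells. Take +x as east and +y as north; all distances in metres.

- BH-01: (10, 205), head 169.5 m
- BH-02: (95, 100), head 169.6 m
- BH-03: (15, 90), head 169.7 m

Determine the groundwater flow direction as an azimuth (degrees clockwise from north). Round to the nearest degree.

030°

Taking BH-01 as reference: BH-02−BH-01 = (85, -105, +0.1); BH-03−BH-01 = (5, -115, +0.2).
Solve a·Δx + b·Δy = Δh: det = 85·(-115) − 5·(-105) = -9250.
∂h/∂x = [(+0.1)·(-115) − (+0.2)·(-105)] / -9250 = -0.001027
∂h/∂y = [85·(+0.2) − 5·(+0.1)] / -9250 = -0.001784
Flow direction (−∇h) has components (+0.001027 E, +0.001784 N).
Azimuth = atan2(E, N) = atan2(+0.001027, +0.001784) = 29.9° ≈ 030°.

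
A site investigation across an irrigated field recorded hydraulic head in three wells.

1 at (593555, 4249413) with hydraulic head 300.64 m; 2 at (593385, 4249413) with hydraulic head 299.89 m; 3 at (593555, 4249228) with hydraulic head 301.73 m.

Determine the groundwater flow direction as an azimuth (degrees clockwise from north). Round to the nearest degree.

∂h/∂x = (299.89 − 300.64) / (593385 − 593555) = +0.004412
∂h/∂y = (301.73 − 300.64) / (4249228 − 4249413) = -0.005892
Flow direction (−∇h) has components (-0.004412 E, +0.005892 N).
Azimuth = atan2(E, N) = atan2(-0.004412, +0.005892) = 323.2° ≈ 323°.

323°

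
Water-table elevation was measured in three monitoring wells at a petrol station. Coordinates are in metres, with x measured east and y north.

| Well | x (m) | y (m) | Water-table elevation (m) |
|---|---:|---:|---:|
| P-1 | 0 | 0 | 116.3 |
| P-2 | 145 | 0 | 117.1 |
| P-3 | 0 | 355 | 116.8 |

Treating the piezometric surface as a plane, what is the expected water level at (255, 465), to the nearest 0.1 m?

118.4 m

∂h/∂x = (117.1 − 116.3) / (145 − 0) = +0.005517
∂h/∂y = (116.8 − 116.3) / (355 − 0) = +0.001408
h(255, 465) = 116.3 + (+0.005517)·(255) + (+0.001408)·(465) = 116.3 +1.407 +0.655 = 118.362 m.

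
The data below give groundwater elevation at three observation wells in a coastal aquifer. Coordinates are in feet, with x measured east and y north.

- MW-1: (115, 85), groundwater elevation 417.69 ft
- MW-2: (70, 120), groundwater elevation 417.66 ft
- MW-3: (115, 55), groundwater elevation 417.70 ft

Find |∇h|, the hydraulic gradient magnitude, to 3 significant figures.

With h = a·x + b·y + c and MW-1 as origin, the differences give:
  (-45)·a + 35·b = -0.03
  0·a + (-30)·b = +0.01
Eliminate b (×(-30) and ×35, subtract): 1350·a = 0.550 → a = ∂h/∂x = +0.0004074
Back-substitute: b = ∂h/∂y = -0.0003333.
|∇h| = √(0.0004074² + -0.0003333²) = 0.0005264

0.000526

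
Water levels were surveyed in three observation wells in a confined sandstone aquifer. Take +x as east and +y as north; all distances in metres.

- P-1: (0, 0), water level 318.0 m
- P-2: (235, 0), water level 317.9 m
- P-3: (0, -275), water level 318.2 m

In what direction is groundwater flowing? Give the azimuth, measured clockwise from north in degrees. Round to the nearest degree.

∂h/∂x = (317.9 − 318.0) / (235 − 0) = -0.0004255
∂h/∂y = (318.2 − 318.0) / (-275 − 0) = -0.0007273
Flow direction (−∇h) has components (+0.0004255 E, +0.0007273 N).
Azimuth = atan2(E, N) = atan2(+0.0004255, +0.0007273) = 30.3° ≈ 030°.

030°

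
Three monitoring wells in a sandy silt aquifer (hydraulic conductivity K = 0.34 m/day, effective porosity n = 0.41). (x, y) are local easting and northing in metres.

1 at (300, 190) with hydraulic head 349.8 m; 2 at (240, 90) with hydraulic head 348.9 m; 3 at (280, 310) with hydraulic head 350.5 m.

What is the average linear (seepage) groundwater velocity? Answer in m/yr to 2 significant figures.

2.3 m/yr

Three-point gradient (reference 1): Δ to 2 = (-60, -100, -0.9), Δ to 3 = (-20, 120, +0.7).
∂h/∂x = +0.004130, ∂h/∂y = +0.006522 (det = -9200).
|∇h| = √(0.004130² + 0.006522²) = 0.00772
Seepage velocity v = K·i/n = 0.34 × 0.00772 / 0.41 = 0.006402 m/day = 2.338 m/yr.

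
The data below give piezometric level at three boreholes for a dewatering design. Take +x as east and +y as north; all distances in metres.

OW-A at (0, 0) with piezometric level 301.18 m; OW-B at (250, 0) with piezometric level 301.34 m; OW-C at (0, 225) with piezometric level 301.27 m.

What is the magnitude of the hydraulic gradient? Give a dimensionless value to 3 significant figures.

0.000755

∂h/∂x = (301.34 − 301.18) / (250 − 0) = +0.0006400
∂h/∂y = (301.27 − 301.18) / (225 − 0) = +0.0004000
|∇h| = √(0.0006400² + 0.0004000²) = 0.0007547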